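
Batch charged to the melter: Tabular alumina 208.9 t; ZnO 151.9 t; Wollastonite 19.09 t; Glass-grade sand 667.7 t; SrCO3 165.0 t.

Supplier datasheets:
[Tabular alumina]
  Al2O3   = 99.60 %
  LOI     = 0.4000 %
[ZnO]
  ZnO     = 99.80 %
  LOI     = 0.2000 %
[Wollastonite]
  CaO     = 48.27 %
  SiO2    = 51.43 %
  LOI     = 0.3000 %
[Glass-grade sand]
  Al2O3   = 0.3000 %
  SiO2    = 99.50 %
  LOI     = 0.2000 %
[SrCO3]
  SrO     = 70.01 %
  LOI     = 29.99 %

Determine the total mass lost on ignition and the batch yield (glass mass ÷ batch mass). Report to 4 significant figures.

LOI loss = 52.02 t; glass = 1161 t; yield = 95.71%

Mid-chain values are displayed rounded off to 4 significant digits within the worked lines. The whole derivation maintains full precision throughout. A single rounding produces every reported figure. The derived quantities are recomputed from the batch weights per 1161 t of glass in exact precision (ignition loss, totals, five oxide percentages, glass mass, the yield), as written in either problem or answer.
Material-by-material LOI:
  Tabular alumina: 208.9 × 0.004000 = 0.8356 t
  ZnO: 151.9 × 0.002000 = 0.3038 t
  Wollastonite: 19.09 × 0.003000 = 0.05727 t
  Glass-grade sand: 667.7 × 0.002000 = 1.335 t
  SrCO3: 165.0 × 0.2999 = 49.48 t
Total LOI = 52.02 t
Glass = batch − LOI = 1213 − 52.02 = 1161 t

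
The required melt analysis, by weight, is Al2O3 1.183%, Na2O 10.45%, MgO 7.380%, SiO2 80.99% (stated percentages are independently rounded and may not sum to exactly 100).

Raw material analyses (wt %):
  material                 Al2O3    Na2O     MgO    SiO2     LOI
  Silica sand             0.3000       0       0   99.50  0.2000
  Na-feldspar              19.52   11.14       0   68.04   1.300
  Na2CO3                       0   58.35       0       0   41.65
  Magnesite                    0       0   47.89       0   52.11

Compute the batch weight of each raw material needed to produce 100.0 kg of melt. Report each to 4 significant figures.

Each numeric step holds full float precision at every stage — values along the way are displayed, rounded to four significant digits, in the printout. Every reported figure receives exactly one rounding. All derived quantities, including net glass mass, four oxide percentages, the totals, ignition loss, the yield, are rebuilt starting from the weights per 100.0 kg of glass at full float precision precisely as stated by the question or the answer.
Per-oxide target masses for 100.0 kg melt:
  Al2O3: 1.183% × 100.0 = 1.183 kg
  Na2O: 10.45% × 100.0 = 10.45 kg
  MgO: 7.380% × 100.0 = 7.380 kg
  SiO2: 80.99% × 100.0 = 80.99 kg
A balance pass over the oxides, given the weights on record, at the basis given (summed amounts equal target values up to rounding of the answer):
  Al2O3: 78.07·0.003000 + 4.861·0.1952 = 1.183 kg (target 1.183 kg)
  Na2O: 4.861·0.1114 + 16.98·0.5835 = 10.45 kg (target 10.45 kg)
  MgO: 15.41·0.4789 = 7.380 kg (target 7.380 kg)
  SiO2: 78.07·0.9950 + 4.861·0.6804 = 80.99 kg (target 80.99 kg)
Glass-mass closure: net batch after ignition = 100.0 kg (the Σ of target masses is 100.0 kg; with the basis standing at 100.0 kg — deltas are rounding alone).
Total batch = Σ batch = 115.3 kg; the LOI term Σ batch·LOI equals 15.32 kg; the yield ratio, glass ÷ batch: 86.71%.

Batch per 100.0 kg melt:
  Silica sand: 78.07 kg
  Na-feldspar: 4.861 kg
  Na2CO3: 16.98 kg
  Magnesite: 15.41 kg
Total batch = 115.3 kg; LOI loss = 15.32 kg; yield = 86.71%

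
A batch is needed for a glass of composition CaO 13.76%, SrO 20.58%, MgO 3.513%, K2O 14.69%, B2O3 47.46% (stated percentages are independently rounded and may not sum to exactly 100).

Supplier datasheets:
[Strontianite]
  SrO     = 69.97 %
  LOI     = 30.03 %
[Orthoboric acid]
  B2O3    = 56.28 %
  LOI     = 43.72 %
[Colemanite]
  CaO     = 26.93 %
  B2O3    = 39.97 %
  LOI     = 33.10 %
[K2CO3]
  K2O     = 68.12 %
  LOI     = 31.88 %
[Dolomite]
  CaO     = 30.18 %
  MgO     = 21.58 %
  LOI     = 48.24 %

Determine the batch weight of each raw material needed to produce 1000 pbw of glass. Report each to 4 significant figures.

Working values are displayed, with 4-significant-digit rounding, between the steps. Every computation runs at full precision throughout; every reported number is rounded only once. Derived quantities, including net glass mass, totals, five oxide percentages, the yield, LOI, are carried using the weight values per 1000 pbw of glass at full precision, as written in either problem or answer.
Oxide-by-oxide targets in 1000 pbw glass:
  CaO: 13.76% × 1000 = 137.6 pbw
  SrO: 20.58% × 1000 = 205.8 pbw
  MgO: 3.513% × 1000 = 35.13 pbw
  K2O: 14.69% × 1000 = 146.9 pbw
  B2O3: 47.46% × 1000 = 474.6 pbw
Oxide-by-oxide audit on the weights just shown, per the basis as stated (sum by sum, the targets are met net of answer rounding effects):
  CaO: 328.5·0.2693 + 162.8·0.3018 = 137.6 pbw (target 137.6 pbw)
  SrO: 294.1·0.6997 = 205.8 pbw (target 205.8 pbw)
  MgO: 162.8·0.2158 = 35.13 pbw (target 35.13 pbw)
  K2O: 215.6·0.6812 = 146.9 pbw (target 146.9 pbw)
  B2O3: 610.0·0.5628 + 328.5·0.3997 = 474.6 pbw (target 474.6 pbw)
Glass-mass closure: Σ batch − LOI loss = 1000 pbw (the Σ of target masses is 1000 pbw; the stated basis being 1000 pbw — rounding explains the deltas).
Total batch = Σ batch = 1611 pbw; LOI loss = Σ batch·LOI = 611.0 pbw; yield: glass divided by total = 62.07%.

Batch per 1000 pbw glass:
  Strontianite: 294.1 pbw
  Orthoboric acid: 610.0 pbw
  Colemanite: 328.5 pbw
  K2CO3: 215.6 pbw
  Dolomite: 162.8 pbw
Total batch = 1611 pbw; LOI loss = 611.0 pbw; yield = 62.07%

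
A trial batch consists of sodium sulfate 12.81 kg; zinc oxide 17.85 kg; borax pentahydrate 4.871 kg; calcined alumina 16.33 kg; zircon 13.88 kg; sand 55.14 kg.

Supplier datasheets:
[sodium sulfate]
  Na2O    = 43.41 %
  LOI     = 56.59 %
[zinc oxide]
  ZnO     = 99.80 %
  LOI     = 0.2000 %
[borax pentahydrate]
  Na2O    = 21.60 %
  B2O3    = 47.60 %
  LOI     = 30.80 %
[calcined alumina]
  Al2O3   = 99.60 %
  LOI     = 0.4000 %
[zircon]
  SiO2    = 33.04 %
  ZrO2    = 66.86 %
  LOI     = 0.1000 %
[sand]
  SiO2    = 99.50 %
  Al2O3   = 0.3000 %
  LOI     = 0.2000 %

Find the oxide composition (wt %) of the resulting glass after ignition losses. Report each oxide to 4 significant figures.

Mid-chain values are shown, rounded to four significant figures, within the worked lines — all internal work holds exact precision through every step. Every reported result is rounded exactly once. All derived quantities, including net glass mass, totals, the six compositions, ignition loss, the yield, are rebuilt from the batch weights per 111.9 kg of glass in full float precision as they appear in question or answer.
Oxide-by-oxide delivered mass:
  Na2O: 12.81·0.4341 + 4.871·0.2160 = 6.613 kg
  SiO2: 13.88·0.3304 + 55.14·0.9950 = 59.45 kg
  B2O3: 4.871·0.4760 = 2.319 kg
  ZrO2: 13.88·0.6686 = 9.280 kg
  Al2O3: 16.33·0.9960 + 55.14·0.003000 = 16.43 kg
  ZnO: 17.85·0.9980 = 17.81 kg
LOI: 12.81·0.5659 + 17.85·0.002000 + 4.871·0.3080 + 16.33·0.004000 + 13.88·0.001000 + 55.14·0.002000 = 8.975 kg
Net of LOI, the glass mass = 120.9 − 8.975 = 111.9 kg (= Σ oxide masses)
percent share: oxide ÷ glass, ×100

Glass mass = 111.9 kg (batch 120.9 − LOI 8.975).
Composition: Na2O 5.909%, SiO2 53.12%, B2O3 2.072%, ZrO2 8.293%, Al2O3 14.68%, ZnO 15.92%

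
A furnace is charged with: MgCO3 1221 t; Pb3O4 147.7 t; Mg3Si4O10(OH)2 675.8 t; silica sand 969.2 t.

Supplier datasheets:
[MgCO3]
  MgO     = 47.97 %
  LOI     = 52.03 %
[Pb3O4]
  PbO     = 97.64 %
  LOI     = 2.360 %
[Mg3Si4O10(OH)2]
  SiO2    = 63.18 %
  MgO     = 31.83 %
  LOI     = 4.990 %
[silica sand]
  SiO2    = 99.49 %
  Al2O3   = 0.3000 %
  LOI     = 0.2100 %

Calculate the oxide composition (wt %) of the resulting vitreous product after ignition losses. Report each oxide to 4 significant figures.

All internal work maintains exact precision in all steps — rounding to four significant figures governs every in-between result as displayed — every reported value is rounded exactly once; all derived quantities, including LOI, the totals, the four compositions, glass mass, the yield, are rebuilt starting from the weights for 2339 t of glass at exact precision as written in the question or the answer.
Oxide-by-oxide delivered mass:
  SiO2: 675.8·0.6318 + 969.2·0.9949 = 1391 t
  MgO: 1221·0.4797 + 675.8·0.3183 = 800.8 t
  PbO: 147.7·0.9764 = 144.2 t
  Al2O3: 969.2·0.003000 = 2.908 t
LOI: 1221·0.5203 + 147.7·0.02360 + 675.8·0.04990 + 969.2·0.002100 = 674.5 t
The glass mass, total less LOI, = 3014 − 674.5 = 2339 t (equal to the oxide-mass sum)
percent share: oxide ÷ glass, ×100

Glass mass = 2339 t (batch 3014 − LOI 674.5).
Composition: SiO2 59.48%, MgO 34.24%, PbO 6.165%, Al2O3 0.1243%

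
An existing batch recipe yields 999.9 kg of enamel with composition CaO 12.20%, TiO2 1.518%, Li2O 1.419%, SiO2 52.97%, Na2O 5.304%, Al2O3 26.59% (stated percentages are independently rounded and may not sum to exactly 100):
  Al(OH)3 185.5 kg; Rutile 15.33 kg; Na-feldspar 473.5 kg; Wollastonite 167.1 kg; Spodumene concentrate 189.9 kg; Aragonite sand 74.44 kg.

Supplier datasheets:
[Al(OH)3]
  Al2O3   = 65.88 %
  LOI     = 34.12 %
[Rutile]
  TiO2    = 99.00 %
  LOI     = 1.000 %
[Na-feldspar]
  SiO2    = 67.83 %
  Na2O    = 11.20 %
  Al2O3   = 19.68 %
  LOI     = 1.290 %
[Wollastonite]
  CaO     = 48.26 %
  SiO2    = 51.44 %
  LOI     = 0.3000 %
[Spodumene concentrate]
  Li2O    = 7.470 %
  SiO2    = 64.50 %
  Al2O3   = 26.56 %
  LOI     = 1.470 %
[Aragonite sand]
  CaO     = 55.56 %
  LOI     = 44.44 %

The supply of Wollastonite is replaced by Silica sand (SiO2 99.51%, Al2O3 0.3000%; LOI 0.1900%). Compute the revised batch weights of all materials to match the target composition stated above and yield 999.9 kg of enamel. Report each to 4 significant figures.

Revised batch per 999.9 kg enamel:
  Al(OH)3: 185.1 kg
  Rutile: 15.33 kg
  Na-feldspar: 473.5 kg
  Silica sand: 86.37 kg
  Spodumene concentrate: 189.9 kg
  Aragonite sand: 219.6 kg
Total batch = 1170 kg; LOI loss = 170.0 kg

Each numeric step keeps exact precision all the way through — mid-chain values are printed, rounded to 4 significant digits, as written; each reported value includes exactly one rounding; all derived quantities, which include net glass mass, ignition loss, the totals, the yield, six oxide percentages, are rebuilt at full float precision, exactly as shown in question or answer, starting from the weights per 999.9 kg of glass.
Oxide mass targets, per 999.9 kg enamel:
  CaO: 12.20% × 999.9 = 122.0 kg
  TiO2: 1.518% × 999.9 = 15.18 kg
  Li2O: 1.419% × 999.9 = 14.19 kg
  SiO2: 52.97% × 999.9 = 529.6 kg
  Na2O: 5.304% × 999.9 = 53.03 kg
  Al2O3: 26.59% × 999.9 = 265.9 kg
A balance pass over the oxides, using the reported weights, relative to the basis at hand (each sum matches its target mass net of answer rounding effects):
  CaO: 219.6·0.5556 = 122.0 kg (target 122.0 kg)
  TiO2: 15.33·0.9900 = 15.18 kg (target 15.18 kg)
  Li2O: 189.9·0.07470 = 14.19 kg (target 14.19 kg)
  SiO2: 473.5·0.6783 + 86.37·0.9951 + 189.9·0.6450 = 529.6 kg (target 529.6 kg)
  Na2O: 473.5·0.1120 = 53.03 kg (target 53.03 kg)
  Al2O3: 185.1·0.6588 + 473.5·0.1968 + 86.37·0.003000 + 189.9·0.2656 = 265.8 kg (target 265.9 kg)
Glass-mass sanity pass: total batch − LOI = 999.8 kg (the targets, summed, come to 999.9 kg; stated basis 999.9 kg — differing by rounding only).
Summing the batch: Σ batch = 1170 kg; LOI loss = Σ batch·LOI = 170.0 kg; yield, glass over the total, = 85.47%.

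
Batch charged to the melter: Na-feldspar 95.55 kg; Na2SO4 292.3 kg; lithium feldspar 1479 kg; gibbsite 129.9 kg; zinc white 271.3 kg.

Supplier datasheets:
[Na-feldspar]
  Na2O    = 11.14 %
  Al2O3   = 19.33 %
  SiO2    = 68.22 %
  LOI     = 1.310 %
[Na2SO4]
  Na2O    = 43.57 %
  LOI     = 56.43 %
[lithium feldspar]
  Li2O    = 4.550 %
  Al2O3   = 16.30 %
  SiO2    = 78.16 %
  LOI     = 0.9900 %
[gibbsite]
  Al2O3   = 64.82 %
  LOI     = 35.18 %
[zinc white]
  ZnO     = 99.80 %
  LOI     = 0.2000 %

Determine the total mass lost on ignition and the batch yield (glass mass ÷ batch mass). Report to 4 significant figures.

LOI loss = 227.1 kg; glass = 2041 kg; yield = 89.99%

Mid-chain values are displayed with 4-significant-digit rounding as written; all arithmetic holds exact precision at every stage — every reported result is rounded a single time — the derived quantities (totals, the five compositions, net glass mass, LOI, yield) are re-derived in exact precision using the weight values per 2041 kg of glass as they appear in the question or the answer.
LOI of each material in turn:
  Na-feldspar: 95.55 × 0.01310 = 1.252 kg
  Na2SO4: 292.3 × 0.5643 = 164.9 kg
  lithium feldspar: 1479 × 0.009900 = 14.64 kg
  gibbsite: 129.9 × 0.3518 = 45.70 kg
  zinc white: 271.3 × 0.002000 = 0.5426 kg
Total LOI = 227.1 kg
Glass = batch − LOI = 2268 − 227.1 = 2041 kg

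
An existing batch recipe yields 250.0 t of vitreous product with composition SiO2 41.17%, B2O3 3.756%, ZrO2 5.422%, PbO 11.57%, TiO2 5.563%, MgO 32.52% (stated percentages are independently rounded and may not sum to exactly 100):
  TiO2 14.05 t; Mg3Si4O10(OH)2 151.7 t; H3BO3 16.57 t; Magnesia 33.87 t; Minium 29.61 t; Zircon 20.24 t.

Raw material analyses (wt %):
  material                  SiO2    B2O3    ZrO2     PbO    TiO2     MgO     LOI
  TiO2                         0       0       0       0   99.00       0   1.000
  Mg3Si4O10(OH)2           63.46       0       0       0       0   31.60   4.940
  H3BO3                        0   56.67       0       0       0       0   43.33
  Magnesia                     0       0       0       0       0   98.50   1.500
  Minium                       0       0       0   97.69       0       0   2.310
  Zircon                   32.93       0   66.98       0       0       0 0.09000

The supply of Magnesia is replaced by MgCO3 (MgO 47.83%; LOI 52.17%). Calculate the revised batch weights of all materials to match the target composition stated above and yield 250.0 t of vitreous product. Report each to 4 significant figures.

Revised batch per 250.0 t vitreous product:
  TiO2: 14.05 t
  Mg3Si4O10(OH)2: 151.7 t
  H3BO3: 16.57 t
  MgCO3: 69.76 t
  Minium: 29.61 t
  Zircon: 20.24 t
Total batch = 301.9 t; LOI loss = 51.91 t

Intermediates are displayed rounded to 4 significant digits when written out; full precision is held all the way through; each reported value carries a single rounding — all derived quantities (ignition loss, the totals, glass mass, the yield, six oxide percentages) are computed from the weighed amounts per 250.0 t of glass in full float precision exactly as shown in the problem or the answer.
Target masses of each oxide per 250.0 t vitreous product:
  SiO2: 41.17% × 250.0 = 102.9 t
  B2O3: 3.756% × 250.0 = 9.390 t
  ZrO2: 5.422% × 250.0 = 13.56 t
  PbO: 11.57% × 250.0 = 28.92 t
  TiO2: 5.563% × 250.0 = 13.91 t
  MgO: 32.52% × 250.0 = 81.30 t
Sums-versus-targets review applying the batch weights above, versus the basis set out (every target is met by its sum inside rounding margins):
  SiO2: 151.7·0.6346 + 20.24·0.3293 = 102.9 t (target 102.9 t)
  B2O3: 16.57·0.5667 = 9.390 t (target 9.390 t)
  ZrO2: 20.24·0.6698 = 13.56 t (target 13.56 t)
  PbO: 29.61·0.9769 = 28.93 t (target 28.92 t)
  TiO2: 14.05·0.9900 = 13.91 t (target 13.91 t)
  MgO: 151.7·0.3160 + 69.76·0.4783 = 81.30 t (target 81.30 t)
Mass balance on the glass: total charge less LOI = 250.0 t (the targets, summed, come to 250.0 t; stated basis 250.0 t — a pure rounding effect).
Whole-batch sum: Σ batch = 301.9 t; ignition loss, Σ(batch × LOI) = 51.91 t; as yield: glass ÷ batch → 82.81%.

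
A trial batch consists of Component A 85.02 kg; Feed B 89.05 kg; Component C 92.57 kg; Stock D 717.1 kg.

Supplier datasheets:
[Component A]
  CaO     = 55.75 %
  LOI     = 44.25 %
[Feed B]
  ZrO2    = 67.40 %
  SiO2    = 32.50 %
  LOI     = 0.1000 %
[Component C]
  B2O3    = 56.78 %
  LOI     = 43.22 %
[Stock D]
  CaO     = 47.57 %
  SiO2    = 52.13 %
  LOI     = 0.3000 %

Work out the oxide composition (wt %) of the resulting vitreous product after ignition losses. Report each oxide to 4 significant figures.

Glass mass = 903.9 kg (batch 983.7 − LOI 79.87).
Composition: ZrO2 6.640%, CaO 42.98%, B2O3 5.815%, SiO2 44.56%

The intermediate values are displayed rounded to 4 significant figures as written; the whole derivation holds full float precision through every step. Every reported value is rounded a single time — derived quantities are rebuilt in exact precision (the four compositions, net glass mass, yield, totals, LOI) from the batch weights per 903.9 kg of glass, as quoted within the question or the answer.
Oxide-by-oxide delivered mass:
  ZrO2: 89.05·0.6740 = 60.02 kg
  CaO: 85.02·0.5575 + 717.1·0.4757 = 388.5 kg
  B2O3: 92.57·0.5678 = 52.56 kg
  SiO2: 89.05·0.3250 + 717.1·0.5213 = 402.8 kg
LOI: 85.02·0.4425 + 89.05·0.001000 + 92.57·0.4322 + 717.1·0.003000 = 79.87 kg
batch − LOI leaves glass = 983.7 − 79.87 = 903.9 kg (equal to the oxide-mass sum)
wt %: oxide over glass, times 100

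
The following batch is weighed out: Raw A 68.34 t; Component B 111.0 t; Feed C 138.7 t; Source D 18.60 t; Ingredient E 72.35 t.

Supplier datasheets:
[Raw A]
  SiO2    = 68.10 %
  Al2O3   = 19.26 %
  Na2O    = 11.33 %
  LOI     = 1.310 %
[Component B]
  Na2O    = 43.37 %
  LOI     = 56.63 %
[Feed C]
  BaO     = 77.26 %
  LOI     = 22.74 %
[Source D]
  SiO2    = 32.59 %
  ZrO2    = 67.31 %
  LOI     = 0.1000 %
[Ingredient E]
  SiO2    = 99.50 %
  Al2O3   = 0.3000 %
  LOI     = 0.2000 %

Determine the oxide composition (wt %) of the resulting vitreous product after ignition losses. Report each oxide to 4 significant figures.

Glass mass = 313.5 t (batch 409.0 − LOI 95.46).
Composition: SiO2 39.74%, Al2O3 4.267%, BaO 34.18%, ZrO2 3.993%, Na2O 17.82%

The intermediate values are printed rounded off to 4 significant figures in the working — every computation maintains full float precision in every operation. Every reported result is rounded exactly once — all derived quantities, which include yield, five oxide percentages, net glass mass, totals, LOI, are carried in full float precision, as set out in the problem or the answer, from the weighed amounts per 313.5 t of glass.
What the batch supplies per oxide:
  SiO2: 68.34·0.6810 + 18.60·0.3259 + 72.35·0.9950 = 124.6 t
  Al2O3: 68.34·0.1926 + 72.35·0.003000 = 13.38 t
  BaO: 138.7·0.7726 = 107.2 t
  ZrO2: 18.60·0.6731 = 12.52 t
  Na2O: 68.34·0.1133 + 111.0·0.4337 = 55.88 t
LOI: 68.34·0.01310 + 111.0·0.5663 + 138.7·0.2274 + 18.60·0.001000 + 72.35·0.002000 = 95.46 t
batch − LOI leaves glass = 409.0 − 95.46 = 313.5 t (the oxide masses sum to this)
each wt % is 100 × oxide ÷ glass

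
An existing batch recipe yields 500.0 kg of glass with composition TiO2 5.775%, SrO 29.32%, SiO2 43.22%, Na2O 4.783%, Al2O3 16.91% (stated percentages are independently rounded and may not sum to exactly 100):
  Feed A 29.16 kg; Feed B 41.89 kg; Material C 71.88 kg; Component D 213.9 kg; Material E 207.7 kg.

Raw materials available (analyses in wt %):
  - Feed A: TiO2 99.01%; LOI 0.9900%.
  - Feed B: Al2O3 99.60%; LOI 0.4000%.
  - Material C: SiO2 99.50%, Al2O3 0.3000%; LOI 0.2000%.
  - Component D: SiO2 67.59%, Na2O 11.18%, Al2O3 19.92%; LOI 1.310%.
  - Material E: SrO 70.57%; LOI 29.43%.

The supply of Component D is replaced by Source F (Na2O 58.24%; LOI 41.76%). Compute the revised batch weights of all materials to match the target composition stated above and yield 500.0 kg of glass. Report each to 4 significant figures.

Revised batch per 500.0 kg glass:
  Feed A: 29.16 kg
  Feed B: 84.24 kg
  Material C: 217.2 kg
  Source F: 41.06 kg
  Material E: 207.7 kg
Total batch = 579.4 kg; LOI loss = 79.33 kg

Mid-chain values appear, with 4-significant-digit rounding, in the printout — full precision is maintained end to end; every reported number takes a single rounding. The derived quantities (net glass mass, the five compositions, LOI, totals, the yield) are carried at full precision starting from the weights at 500.0 kg of glass, exactly as printed in the problem or answer text.
Oxide-by-oxide targets in 500.0 kg glass:
  TiO2: 5.775% × 500.0 = 28.88 kg
  SrO: 29.32% × 500.0 = 146.6 kg
  SiO2: 43.22% × 500.0 = 216.1 kg
  Na2O: 4.783% × 500.0 = 23.92 kg
  Al2O3: 16.91% × 500.0 = 84.55 kg
Oxide-by-oxide audit from the weights as reported, on the stated basis (every target is met by its sum given rounding of the digits):
  TiO2: 29.16·0.9901 = 28.87 kg (target 28.88 kg)
  SrO: 207.7·0.7057 = 146.6 kg (target 146.6 kg)
  SiO2: 217.2·0.9950 = 216.1 kg (target 216.1 kg)
  Na2O: 41.06·0.5824 = 23.91 kg (target 23.92 kg)
  Al2O3: 84.24·0.9960 + 217.2·0.003000 = 84.55 kg (target 84.55 kg)
Mass balance on the glass: Σ batch − LOI loss = 500.0 kg (the targets, summed, come to 500.0 kg; versus the stated basis of 500.0 kg — gaps are rounding artifacts).
Whole-batch sum: Σ batch = 579.4 kg; ignition loss, Σ(batch × LOI) = 79.33 kg; the yield ratio, glass ÷ batch: 86.31%.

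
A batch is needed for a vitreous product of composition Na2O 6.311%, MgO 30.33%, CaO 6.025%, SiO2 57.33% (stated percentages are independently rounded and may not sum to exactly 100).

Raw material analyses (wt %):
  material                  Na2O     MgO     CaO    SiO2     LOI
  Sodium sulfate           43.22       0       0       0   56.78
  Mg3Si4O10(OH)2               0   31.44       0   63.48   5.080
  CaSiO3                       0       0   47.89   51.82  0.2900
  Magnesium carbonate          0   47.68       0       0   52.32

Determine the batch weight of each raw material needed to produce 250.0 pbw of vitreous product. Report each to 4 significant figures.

Batch per 250.0 pbw vitreous product:
  Sodium sulfate: 36.51 pbw
  Mg3Si4O10(OH)2: 200.1 pbw
  CaSiO3: 31.45 pbw
  Magnesium carbonate: 27.08 pbw
Total batch = 295.1 pbw; LOI loss = 45.15 pbw; yield = 84.70%

Intermediates are printed rounded to 4 significant figures at each printed step. All arithmetic holds full precision in all steps — exactly one rounding lands on each reported value. All derived quantities, including the four compositions, LOI, totals, glass mass, the yield, are rebuilt using the weight values per 250.0 pbw of glass in full precision, exactly as shown in the problem or answer text.
Oxide mass targets, per 250.0 pbw vitreous product:
  Na2O: 6.311% × 250.0 = 15.78 pbw
  MgO: 30.33% × 250.0 = 75.82 pbw
  CaO: 6.025% × 250.0 = 15.06 pbw
  SiO2: 57.33% × 250.0 = 143.3 pbw
Per-oxide balance check from the weights as reported, relative to the basis at hand (oxide sums agree with the targets modulo rounding of the values):
  Na2O: 36.51·0.4322 = 15.78 pbw (target 15.78 pbw)
  MgO: 200.1·0.3144 + 27.08·0.4768 = 75.82 pbw (target 75.82 pbw)
  CaO: 31.45·0.4789 = 15.06 pbw (target 15.06 pbw)
  SiO2: 200.1·0.6348 + 31.45·0.5182 = 143.3 pbw (target 143.3 pbw)
Glass mass check: total batch − LOI = 250.0 pbw (the targets, summed, come to 250.0 pbw; with the basis standing at 250.0 pbw — gaps are rounding artifacts).
Adding the batch up: Σ batch = 295.1 pbw; LOI loss = Σ batch·LOI = 45.15 pbw; as yield: glass ÷ batch → 84.70%.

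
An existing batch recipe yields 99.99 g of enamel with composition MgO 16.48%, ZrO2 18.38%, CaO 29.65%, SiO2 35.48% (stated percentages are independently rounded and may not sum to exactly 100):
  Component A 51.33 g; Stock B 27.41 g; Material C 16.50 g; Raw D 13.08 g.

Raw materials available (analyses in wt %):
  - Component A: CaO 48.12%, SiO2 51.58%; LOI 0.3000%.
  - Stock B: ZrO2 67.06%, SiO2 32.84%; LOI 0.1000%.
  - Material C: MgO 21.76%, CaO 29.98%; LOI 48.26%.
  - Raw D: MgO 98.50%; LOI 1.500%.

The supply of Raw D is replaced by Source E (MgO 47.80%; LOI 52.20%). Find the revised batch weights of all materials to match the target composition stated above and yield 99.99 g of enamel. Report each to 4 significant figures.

Revised batch per 99.99 g enamel:
  Component A: 51.33 g
  Stock B: 27.41 g
  Material C: 16.50 g
  Source E: 26.96 g
Total batch = 122.2 g; LOI loss = 22.22 g

The intermediate values are displayed rounded to four significant digits within the worked lines — the working math runs at full float precision in every operation. Each reported figure is rounded once only; derived quantities are rebuilt using the weight values per 99.99 g of glass in exact precision (totals, LOI, four oxide percentages, yield, glass mass), as they appear in the problem or answer text.
Target masses of each oxide per 99.99 g enamel:
  MgO: 16.48% × 99.99 = 16.48 g
  ZrO2: 18.38% × 99.99 = 18.38 g
  CaO: 29.65% × 99.99 = 29.65 g
  SiO2: 35.48% × 99.99 = 35.48 g
Oxide-by-oxide audit per the reported batch figures, for the quoted basis mass (summed amounts equal target values up to rounding of the answer):
  MgO: 16.50·0.2176 + 26.96·0.4780 = 16.48 g (target 16.48 g)
  ZrO2: 27.41·0.6706 = 18.38 g (target 18.38 g)
  CaO: 51.33·0.4812 + 16.50·0.2998 = 29.65 g (target 29.65 g)
  SiO2: 51.33·0.5158 + 27.41·0.3284 = 35.48 g (target 35.48 g)
The glass-mass cross-check: net batch after ignition = 99.98 g (the targets, summed, come to 99.98 g; with the basis standing at 99.99 g — rounding explains the deltas).
Batch total: Σ batch = 122.2 g; the LOI term Σ batch·LOI equals 22.22 g; yield: glass divided by total = 81.82%.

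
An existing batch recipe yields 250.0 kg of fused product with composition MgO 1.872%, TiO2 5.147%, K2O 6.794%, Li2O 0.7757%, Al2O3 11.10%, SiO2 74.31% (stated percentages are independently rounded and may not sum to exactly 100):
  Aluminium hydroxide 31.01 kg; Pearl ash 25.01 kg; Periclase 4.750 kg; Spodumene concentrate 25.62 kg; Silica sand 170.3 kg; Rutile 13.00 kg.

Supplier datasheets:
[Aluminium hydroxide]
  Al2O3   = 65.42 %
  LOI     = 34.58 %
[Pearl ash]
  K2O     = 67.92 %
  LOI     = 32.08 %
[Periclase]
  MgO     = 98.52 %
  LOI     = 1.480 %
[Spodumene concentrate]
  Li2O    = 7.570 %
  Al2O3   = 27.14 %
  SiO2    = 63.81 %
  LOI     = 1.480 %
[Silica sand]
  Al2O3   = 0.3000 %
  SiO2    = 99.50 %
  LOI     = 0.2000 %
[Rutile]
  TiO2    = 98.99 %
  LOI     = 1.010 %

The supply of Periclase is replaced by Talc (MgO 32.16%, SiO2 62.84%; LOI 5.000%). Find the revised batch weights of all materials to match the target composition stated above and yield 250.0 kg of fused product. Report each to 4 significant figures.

Each numeric step maintains full precision through the solve. Mid-chain values are rounded to four significant digits wherever printed. A single rounding yields every reported number — all derived quantities (LOI, net glass mass, six oxide percentages, totals, yield) are recomputed in exact precision from the weighed amounts per 250.0 kg of glass, exactly as printed in question or answer.
Target masses of each oxide per 250.0 kg fused product:
  MgO: 1.872% × 250.0 = 4.680 kg
  TiO2: 5.147% × 250.0 = 12.87 kg
  K2O: 6.794% × 250.0 = 16.98 kg
  Li2O: 0.7757% × 250.0 = 1.939 kg
  Al2O3: 11.10% × 250.0 = 27.75 kg
  SiO2: 74.31% × 250.0 = 185.8 kg
Balance tally, oxide-wise, per the reported batch figures, under the basis named above (oxide sums agree with the targets modulo rounding of the values):
  MgO: 14.55·0.3216 = 4.679 kg (target 4.680 kg)
  TiO2: 13.00·0.9899 = 12.87 kg (target 12.87 kg)
  K2O: 25.01·0.6792 = 16.99 kg (target 16.98 kg)
  Li2O: 25.62·0.07570 = 1.939 kg (target 1.939 kg)
  Al2O3: 31.05·0.6542 + 25.62·0.2714 + 161.1·0.003000 = 27.75 kg (target 27.75 kg)
  SiO2: 14.55·0.6284 + 25.62·0.6381 + 161.1·0.9950 = 185.8 kg (target 185.8 kg)
Consistency of the glass mass: batch Σ − ignition loss = 250.0 kg (the targets, summed, come to 250.0 kg; with the basis standing at 250.0 kg — differing by rounding only).
Summing the batch: Σ batch = 270.3 kg; the LOI term Σ batch·LOI equals 20.32 kg; yield = glass ÷ total batch = 92.48%.

Revised batch per 250.0 kg fused product:
  Aluminium hydroxide: 31.05 kg
  Pearl ash: 25.01 kg
  Talc: 14.55 kg
  Spodumene concentrate: 25.62 kg
  Silica sand: 161.1 kg
  Rutile: 13.00 kg
Total batch = 270.3 kg; LOI loss = 20.32 kg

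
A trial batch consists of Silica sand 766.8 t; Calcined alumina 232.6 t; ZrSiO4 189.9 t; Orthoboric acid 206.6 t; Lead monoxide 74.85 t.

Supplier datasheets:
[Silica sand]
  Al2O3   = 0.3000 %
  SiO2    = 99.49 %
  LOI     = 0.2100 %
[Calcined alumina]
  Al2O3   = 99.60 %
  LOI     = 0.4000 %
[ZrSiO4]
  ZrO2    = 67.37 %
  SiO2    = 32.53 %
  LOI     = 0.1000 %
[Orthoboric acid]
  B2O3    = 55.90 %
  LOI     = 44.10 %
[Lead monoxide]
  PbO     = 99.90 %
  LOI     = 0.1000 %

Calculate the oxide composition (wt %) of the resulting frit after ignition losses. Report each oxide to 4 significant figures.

Mid-chain values appear, rounded to 4 significant digits, across the worked steps. The working math carries full precision throughout; each reported value undergoes a single rounding — the derived quantities are recomputed in full float precision (the yield, net glass mass, five oxide percentages, totals, ignition loss) from the weighed amounts for 1377 t of glass, as written in either problem or answer.
What the batch supplies per oxide:
  B2O3: 206.6·0.5590 = 115.5 t
  ZrO2: 189.9·0.6737 = 127.9 t
  Al2O3: 766.8·0.003000 + 232.6·0.9960 = 234.0 t
  PbO: 74.85·0.9990 = 74.78 t
  SiO2: 766.8·0.9949 + 189.9·0.3253 = 824.7 t
LOI: 766.8·0.002100 + 232.6·0.004000 + 189.9·0.001000 + 206.6·0.4410 + 74.85·0.001000 = 93.92 t
Glass mass = batch − LOI = 1471 − 93.92 = 1377 t (consistent with Σ oxide mass)
wt % = 100 × oxide mass / glass mass

Glass mass = 1377 t (batch 1471 − LOI 93.92).
Composition: B2O3 8.388%, ZrO2 9.292%, Al2O3 16.99%, PbO 5.431%, SiO2 59.90%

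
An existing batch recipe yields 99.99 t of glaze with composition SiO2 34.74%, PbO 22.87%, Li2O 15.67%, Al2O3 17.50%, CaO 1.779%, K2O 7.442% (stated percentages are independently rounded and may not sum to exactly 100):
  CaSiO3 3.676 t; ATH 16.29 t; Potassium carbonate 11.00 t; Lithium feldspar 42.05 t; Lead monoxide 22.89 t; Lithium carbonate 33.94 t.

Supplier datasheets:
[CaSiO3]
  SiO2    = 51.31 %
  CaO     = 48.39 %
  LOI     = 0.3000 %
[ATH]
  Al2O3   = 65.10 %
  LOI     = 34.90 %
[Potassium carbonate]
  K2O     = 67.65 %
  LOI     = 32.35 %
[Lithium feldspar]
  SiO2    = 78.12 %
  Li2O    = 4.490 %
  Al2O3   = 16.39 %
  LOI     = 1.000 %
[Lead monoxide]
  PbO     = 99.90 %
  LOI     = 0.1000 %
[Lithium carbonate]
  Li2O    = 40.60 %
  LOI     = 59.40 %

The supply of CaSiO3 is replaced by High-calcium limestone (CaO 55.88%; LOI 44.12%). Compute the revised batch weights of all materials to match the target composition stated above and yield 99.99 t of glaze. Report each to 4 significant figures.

Revised batch per 99.99 t glaze:
  High-calcium limestone: 3.183 t
  ATH: 15.68 t
  Potassium carbonate: 11.00 t
  Lithium feldspar: 44.47 t
  Lead monoxide: 22.89 t
  Lithium carbonate: 33.67 t
Total batch = 130.9 t; LOI loss = 30.90 t

Values along the way are displayed rounded to four significant digits in the working. All arithmetic carries full precision at every stage — every reported result includes exactly one rounding — the derived quantities (totals, glass mass, yield, ignition loss, the six compositions) are recomputed using the weight values for 99.99 t of glass in exact precision as quoted within the question or the answer.
The oxide mass targets at 99.99 t glaze:
  SiO2: 34.74% × 99.99 = 34.74 t
  PbO: 22.87% × 99.99 = 22.87 t
  Li2O: 15.67% × 99.99 = 15.67 t
  Al2O3: 17.50% × 99.99 = 17.50 t
  CaO: 1.779% × 99.99 = 1.779 t
  K2O: 7.442% × 99.99 = 7.441 t
Per-oxide balance check from the weights as reported, against the basis in use (every target is met by its sum within answer rounding):
  SiO2: 44.47·0.7812 = 34.74 t (target 34.74 t)
  PbO: 22.89·0.9990 = 22.87 t (target 22.87 t)
  Li2O: 44.47·0.04490 + 33.67·0.4060 = 15.67 t (target 15.67 t)
  Al2O3: 15.68·0.6510 + 44.47·0.1639 = 17.50 t (target 17.50 t)
  CaO: 3.183·0.5588 = 1.779 t (target 1.779 t)
  K2O: 11.00·0.6765 = 7.441 t (target 7.441 t)
Glass-mass sanity pass: total charge less LOI = 99.99 t (summing oxide targets gives 99.99 t; stated basis 99.99 t — gaps are rounding artifacts).
Adding the batch up: Σ batch = 130.9 t; LOI removed, Σ of batch·LOI: 30.90 t; as yield: glass ÷ batch → 76.39%.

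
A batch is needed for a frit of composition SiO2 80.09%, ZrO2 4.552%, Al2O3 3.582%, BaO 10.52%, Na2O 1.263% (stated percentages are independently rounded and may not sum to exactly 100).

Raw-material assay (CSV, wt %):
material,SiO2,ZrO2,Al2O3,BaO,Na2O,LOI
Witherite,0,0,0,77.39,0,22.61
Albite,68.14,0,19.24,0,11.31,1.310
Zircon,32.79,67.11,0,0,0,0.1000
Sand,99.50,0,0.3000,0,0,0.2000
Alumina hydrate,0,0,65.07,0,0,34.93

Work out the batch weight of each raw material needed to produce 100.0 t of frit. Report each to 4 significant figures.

Batch per 100.0 t frit:
  Witherite: 13.59 t
  Albite: 11.17 t
  Zircon: 6.783 t
  Sand: 70.61 t
  Alumina hydrate: 1.877 t
Total batch = 104.0 t; LOI loss = 4.023 t; yield = 96.13%

In-progress results are displayed with 4-significant-figure rounding in the printout — the whole derivation keeps exact precision through the solve; every reported result is rounded once only — the derived quantities (five oxide percentages, the totals, ignition loss, net glass mass, yield) are re-derived in full precision starting from the weights at 100.0 t of glass, exactly as shown in the problem or answer text.
Per-oxide target masses for 100.0 t frit:
  SiO2: 80.09% × 100.0 = 80.09 t
  ZrO2: 4.552% × 100.0 = 4.552 t
  Al2O3: 3.582% × 100.0 = 3.582 t
  BaO: 10.52% × 100.0 = 10.52 t
  Na2O: 1.263% × 100.0 = 1.263 t
Checking each oxide sum applying the batch weights above, on the stated basis (each sum matches its target mass given rounding of the digits):
  SiO2: 11.17·0.6814 + 6.783·0.3279 + 70.61·0.9950 = 80.09 t (target 80.09 t)
  ZrO2: 6.783·0.6711 = 4.552 t (target 4.552 t)
  Al2O3: 11.17·0.1924 + 70.61·0.003000 + 1.877·0.6507 = 3.582 t (target 3.582 t)
  BaO: 13.59·0.7739 = 10.52 t (target 10.52 t)
  Na2O: 11.17·0.1131 = 1.263 t (target 1.263 t)
Consistency of the glass mass: whole batch net of LOI = 100.0 t (per-oxide target masses sum to 100.0 t; stated basis 100.0 t — any gap is answer rounding).
Whole-batch sum: Σ batch = 104.0 t; ignition loss, Σ(batch × LOI) = 4.023 t; yield = glass ÷ total batch = 96.13%.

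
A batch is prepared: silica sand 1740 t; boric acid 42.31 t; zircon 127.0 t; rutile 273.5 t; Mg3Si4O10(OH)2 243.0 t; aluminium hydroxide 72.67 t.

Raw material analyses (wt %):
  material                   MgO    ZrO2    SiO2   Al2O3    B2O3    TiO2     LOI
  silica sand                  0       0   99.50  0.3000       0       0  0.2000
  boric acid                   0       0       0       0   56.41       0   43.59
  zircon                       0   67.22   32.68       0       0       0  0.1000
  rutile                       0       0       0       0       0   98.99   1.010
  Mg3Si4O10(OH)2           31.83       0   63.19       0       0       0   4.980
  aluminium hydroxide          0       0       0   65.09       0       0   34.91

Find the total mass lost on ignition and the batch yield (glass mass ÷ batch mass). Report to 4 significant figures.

LOI loss = 62.28 t; glass = 2436 t; yield = 97.51%

Each numeric step maintains full precision from first step to last — intermediates are displayed, with 4-significant-digit rounding, on the page; each reported number takes a single rounding — the derived quantities, which include the yield, ignition loss, net glass mass, totals, six oxide percentages, are carried in full precision, as written in problem or answer, starting from the weights at 2436 t of glass.
Material-by-material LOI:
  silica sand: 1740 × 0.002000 = 3.480 t
  boric acid: 42.31 × 0.4359 = 18.44 t
  zircon: 127.0 × 0.001000 = 0.1270 t
  rutile: 273.5 × 0.01010 = 2.762 t
  Mg3Si4O10(OH)2: 243.0 × 0.04980 = 12.10 t
  aluminium hydroxide: 72.67 × 0.3491 = 25.37 t
Total LOI = 62.28 t
Glass = batch − LOI = 2498 − 62.28 = 2436 t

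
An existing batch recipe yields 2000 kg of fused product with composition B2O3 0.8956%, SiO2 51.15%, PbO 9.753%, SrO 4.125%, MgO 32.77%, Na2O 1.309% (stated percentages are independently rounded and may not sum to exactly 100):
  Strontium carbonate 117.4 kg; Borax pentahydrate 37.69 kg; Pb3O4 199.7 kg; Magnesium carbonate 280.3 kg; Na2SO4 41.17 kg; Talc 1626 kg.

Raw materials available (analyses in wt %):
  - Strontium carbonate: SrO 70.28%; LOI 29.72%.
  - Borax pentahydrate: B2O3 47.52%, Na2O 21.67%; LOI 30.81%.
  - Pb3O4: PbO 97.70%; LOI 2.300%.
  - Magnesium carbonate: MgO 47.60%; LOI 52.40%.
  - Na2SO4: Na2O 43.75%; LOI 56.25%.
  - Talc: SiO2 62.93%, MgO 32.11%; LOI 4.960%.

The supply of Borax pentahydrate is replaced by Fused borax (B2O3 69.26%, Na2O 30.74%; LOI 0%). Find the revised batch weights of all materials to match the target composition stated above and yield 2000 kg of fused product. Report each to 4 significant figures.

Every computation keeps full precision at every stage — working values appear, rounded to 4 significant figures, in the printout — every reported result includes exactly one rounding; derived quantities are computed using the weight values per 2000 kg of glass in full float precision (LOI, the totals, yield, glass mass, the six compositions) exactly as printed in the problem or the answer.
The oxide mass targets at 2000 kg fused product:
  B2O3: 0.8956% × 2000 = 17.91 kg
  SiO2: 51.15% × 2000 = 1023 kg
  PbO: 9.753% × 2000 = 195.1 kg
  SrO: 4.125% × 2000 = 82.50 kg
  MgO: 32.77% × 2000 = 655.4 kg
  Na2O: 1.309% × 2000 = 26.18 kg
Balance tally, oxide-wise, applying the batch weights above, per the basis as stated (sum by sum, the targets are met inside rounding margins):
  B2O3: 25.86·0.6926 = 17.91 kg (target 17.91 kg)
  SiO2: 1626·0.6293 = 1023 kg (target 1023 kg)
  PbO: 199.7·0.9770 = 195.1 kg (target 195.1 kg)
  SrO: 117.4·0.7028 = 82.51 kg (target 82.50 kg)
  MgO: 280.3·0.4760 + 1626·0.3211 = 655.5 kg (target 655.4 kg)
  Na2O: 25.86·0.3074 + 41.67·0.4375 = 26.18 kg (target 26.18 kg)
Consistency of the glass mass: batch total minus LOI = 2000 kg (the targets, summed, come to 2000 kg; versus the stated basis of 2000 kg — deltas are rounding alone).
Whole-batch sum: Σ batch = 2291 kg; LOI removed, Σ of batch·LOI: 290.5 kg; glass ÷ batch gives a yield of 87.32%.

Revised batch per 2000 kg fused product:
  Strontium carbonate: 117.4 kg
  Fused borax: 25.86 kg
  Pb3O4: 199.7 kg
  Magnesium carbonate: 280.3 kg
  Na2SO4: 41.67 kg
  Talc: 1626 kg
Total batch = 2291 kg; LOI loss = 290.5 kg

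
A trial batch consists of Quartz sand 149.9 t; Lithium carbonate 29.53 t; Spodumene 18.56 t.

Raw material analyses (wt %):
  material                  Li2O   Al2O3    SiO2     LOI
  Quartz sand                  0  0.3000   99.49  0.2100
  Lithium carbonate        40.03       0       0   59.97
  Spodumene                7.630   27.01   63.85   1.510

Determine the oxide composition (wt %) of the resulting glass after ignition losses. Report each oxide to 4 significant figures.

All internal work maintains exact precision in all steps; intermediates are printed (rounded to 4 significant figures) within the worked lines — each reported value is rounded only once. Derived quantities are re-derived at full precision (three oxide percentages, LOI, net glass mass, the yield, the totals) from the weighed amounts on 179.7 t of glass as given in problem or answer.
Oxide-by-oxide delivered mass:
  Li2O: 29.53·0.4003 + 18.56·0.07630 = 13.24 t
  Al2O3: 149.9·0.003000 + 18.56·0.2701 = 5.463 t
  SiO2: 149.9·0.9949 + 18.56·0.6385 = 161.0 t
LOI: 149.9·0.002100 + 29.53·0.5997 + 18.56·0.01510 = 18.30 t
The glass mass, total less LOI, = 198.0 − 18.30 = 179.7 t (consistent with Σ oxide mass)
oxide / glass × 100 gives the wt %

Glass mass = 179.7 t (batch 198.0 − LOI 18.30).
Composition: Li2O 7.367%, Al2O3 3.040%, SiO2 89.59%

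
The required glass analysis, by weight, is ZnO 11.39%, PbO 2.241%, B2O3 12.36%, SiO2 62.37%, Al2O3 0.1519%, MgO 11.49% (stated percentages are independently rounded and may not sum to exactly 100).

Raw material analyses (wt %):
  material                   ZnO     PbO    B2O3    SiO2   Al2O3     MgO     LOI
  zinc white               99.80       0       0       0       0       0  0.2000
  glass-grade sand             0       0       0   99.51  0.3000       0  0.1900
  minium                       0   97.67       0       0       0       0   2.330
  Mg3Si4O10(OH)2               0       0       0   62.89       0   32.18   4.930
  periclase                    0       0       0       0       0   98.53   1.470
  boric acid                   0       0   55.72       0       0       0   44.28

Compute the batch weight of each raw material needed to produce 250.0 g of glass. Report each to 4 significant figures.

Mid-chain values are rounded off to 4 significant digits when displayed. The whole derivation holds full precision through the solve. Each reported result sees exactly one rounding. All derived quantities (glass mass, LOI, the totals, the yield, the six compositions) are recomputed at full float precision from the batch weights per 250.0 g of glass exactly as printed in either problem or answer.
Oxide mass targets, per 250.0 g glass:
  ZnO: 11.39% × 250.0 = 28.48 g
  PbO: 2.241% × 250.0 = 5.602 g
  B2O3: 12.36% × 250.0 = 30.90 g
  SiO2: 62.37% × 250.0 = 155.9 g
  Al2O3: 0.1519% × 250.0 = 0.3798 g
  MgO: 11.49% × 250.0 = 28.72 g
Per-oxide balance check applying the batch weights above, under the basis named above (sum by sum, the targets are met net of answer rounding effects):
  ZnO: 28.53·0.9980 = 28.47 g (target 28.48 g)
  PbO: 5.736·0.9767 = 5.602 g (target 5.602 g)
  B2O3: 55.46·0.5572 = 30.90 g (target 30.90 g)
  SiO2: 126.6·0.9951 + 47.64·0.6289 = 155.9 g (target 155.9 g)
  Al2O3: 126.6·0.003000 = 0.3798 g (target 0.3798 g)
  MgO: 47.64·0.3218 + 13.59·0.9853 = 28.72 g (target 28.72 g)
The glass-mass cross-check: batch Σ − ignition loss = 250.0 g (per-oxide target masses sum to 250.0 g; versus the stated basis of 250.0 g — differing by rounding only).
Batch total: Σ batch = 277.6 g; ignition loss, Σ(batch × LOI) = 27.54 g; as yield: glass ÷ batch → 90.08%.

Batch per 250.0 g glass:
  zinc white: 28.53 g
  glass-grade sand: 126.6 g
  minium: 5.736 g
  Mg3Si4O10(OH)2: 47.64 g
  periclase: 13.59 g
  boric acid: 55.46 g
Total batch = 277.6 g; LOI loss = 27.54 g; yield = 90.08%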